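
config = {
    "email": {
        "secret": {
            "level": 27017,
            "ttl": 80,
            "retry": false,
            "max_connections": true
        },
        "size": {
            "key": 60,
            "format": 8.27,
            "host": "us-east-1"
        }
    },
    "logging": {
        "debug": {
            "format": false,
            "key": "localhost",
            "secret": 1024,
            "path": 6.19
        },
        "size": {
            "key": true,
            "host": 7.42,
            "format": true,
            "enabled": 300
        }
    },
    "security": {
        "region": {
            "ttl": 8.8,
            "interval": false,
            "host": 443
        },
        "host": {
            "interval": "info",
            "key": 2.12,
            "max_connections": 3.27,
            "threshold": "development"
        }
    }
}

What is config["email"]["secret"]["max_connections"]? True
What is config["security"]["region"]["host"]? 443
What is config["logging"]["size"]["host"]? 7.42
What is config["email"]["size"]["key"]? 60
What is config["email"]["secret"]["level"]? 27017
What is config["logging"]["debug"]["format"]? False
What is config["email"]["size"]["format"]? 8.27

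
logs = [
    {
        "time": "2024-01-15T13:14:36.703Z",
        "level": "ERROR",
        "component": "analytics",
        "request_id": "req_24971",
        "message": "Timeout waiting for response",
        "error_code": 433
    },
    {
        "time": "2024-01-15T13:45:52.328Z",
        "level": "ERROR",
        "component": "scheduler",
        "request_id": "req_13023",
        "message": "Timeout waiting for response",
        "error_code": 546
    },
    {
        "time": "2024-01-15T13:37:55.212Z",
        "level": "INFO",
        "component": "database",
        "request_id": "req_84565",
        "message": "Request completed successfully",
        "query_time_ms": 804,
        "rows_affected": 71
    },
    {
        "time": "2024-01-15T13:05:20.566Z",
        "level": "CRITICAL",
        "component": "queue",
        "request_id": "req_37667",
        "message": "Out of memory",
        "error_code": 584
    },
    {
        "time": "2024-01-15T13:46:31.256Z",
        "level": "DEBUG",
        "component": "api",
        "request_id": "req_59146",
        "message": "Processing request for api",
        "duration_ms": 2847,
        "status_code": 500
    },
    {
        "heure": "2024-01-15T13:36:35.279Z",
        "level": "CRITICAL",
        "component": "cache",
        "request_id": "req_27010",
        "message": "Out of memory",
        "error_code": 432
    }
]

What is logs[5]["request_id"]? "req_27010"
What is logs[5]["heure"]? "2024-01-15T13:36:35.279Z"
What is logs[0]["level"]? "ERROR"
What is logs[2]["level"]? "INFO"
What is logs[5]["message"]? "Out of memory"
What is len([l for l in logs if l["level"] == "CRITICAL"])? 2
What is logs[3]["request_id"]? "req_37667"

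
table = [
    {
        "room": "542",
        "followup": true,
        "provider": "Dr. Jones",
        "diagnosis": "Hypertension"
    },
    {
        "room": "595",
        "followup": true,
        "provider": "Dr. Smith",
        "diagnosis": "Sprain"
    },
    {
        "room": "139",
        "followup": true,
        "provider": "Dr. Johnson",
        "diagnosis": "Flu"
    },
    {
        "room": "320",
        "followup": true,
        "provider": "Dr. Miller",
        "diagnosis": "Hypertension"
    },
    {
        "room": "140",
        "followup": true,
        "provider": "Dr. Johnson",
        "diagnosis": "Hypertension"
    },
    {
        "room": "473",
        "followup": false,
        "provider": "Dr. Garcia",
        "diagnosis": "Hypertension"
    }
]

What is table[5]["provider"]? "Dr. Garcia"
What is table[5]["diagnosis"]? "Hypertension"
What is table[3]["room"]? "320"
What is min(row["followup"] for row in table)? False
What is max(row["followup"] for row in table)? True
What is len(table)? 6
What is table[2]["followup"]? True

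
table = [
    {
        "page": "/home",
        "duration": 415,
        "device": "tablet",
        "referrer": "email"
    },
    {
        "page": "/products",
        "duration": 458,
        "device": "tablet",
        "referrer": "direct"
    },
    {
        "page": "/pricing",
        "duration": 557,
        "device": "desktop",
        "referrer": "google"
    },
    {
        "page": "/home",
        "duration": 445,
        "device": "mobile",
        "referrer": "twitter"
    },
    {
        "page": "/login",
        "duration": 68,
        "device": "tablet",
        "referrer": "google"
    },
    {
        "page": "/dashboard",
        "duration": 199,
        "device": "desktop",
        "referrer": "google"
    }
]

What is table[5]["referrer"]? "google"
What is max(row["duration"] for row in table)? 557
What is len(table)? 6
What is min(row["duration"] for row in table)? 68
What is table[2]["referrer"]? "google"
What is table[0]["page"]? "/home"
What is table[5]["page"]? "/dashboard"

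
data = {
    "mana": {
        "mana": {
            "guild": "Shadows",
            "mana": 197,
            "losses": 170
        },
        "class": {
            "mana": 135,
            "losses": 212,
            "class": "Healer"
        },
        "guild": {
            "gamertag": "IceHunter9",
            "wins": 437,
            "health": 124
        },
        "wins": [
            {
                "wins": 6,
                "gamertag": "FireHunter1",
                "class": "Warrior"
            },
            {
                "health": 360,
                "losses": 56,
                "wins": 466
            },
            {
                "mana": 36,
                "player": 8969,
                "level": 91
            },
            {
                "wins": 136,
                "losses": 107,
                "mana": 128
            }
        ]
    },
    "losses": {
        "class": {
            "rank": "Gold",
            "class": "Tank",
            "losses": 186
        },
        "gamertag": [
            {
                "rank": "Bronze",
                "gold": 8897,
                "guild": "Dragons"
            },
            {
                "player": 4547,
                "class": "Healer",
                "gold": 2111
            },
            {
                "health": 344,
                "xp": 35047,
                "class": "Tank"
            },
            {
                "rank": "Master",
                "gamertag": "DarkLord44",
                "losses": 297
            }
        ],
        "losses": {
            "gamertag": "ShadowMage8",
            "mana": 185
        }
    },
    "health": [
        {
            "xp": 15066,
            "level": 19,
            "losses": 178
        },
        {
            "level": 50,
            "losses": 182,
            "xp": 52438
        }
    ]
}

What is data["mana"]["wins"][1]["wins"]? 466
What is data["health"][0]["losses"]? 178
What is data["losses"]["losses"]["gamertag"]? "ShadowMage8"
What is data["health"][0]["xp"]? 15066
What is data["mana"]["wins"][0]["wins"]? 6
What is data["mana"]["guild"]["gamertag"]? "IceHunter9"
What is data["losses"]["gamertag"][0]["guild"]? "Dragons"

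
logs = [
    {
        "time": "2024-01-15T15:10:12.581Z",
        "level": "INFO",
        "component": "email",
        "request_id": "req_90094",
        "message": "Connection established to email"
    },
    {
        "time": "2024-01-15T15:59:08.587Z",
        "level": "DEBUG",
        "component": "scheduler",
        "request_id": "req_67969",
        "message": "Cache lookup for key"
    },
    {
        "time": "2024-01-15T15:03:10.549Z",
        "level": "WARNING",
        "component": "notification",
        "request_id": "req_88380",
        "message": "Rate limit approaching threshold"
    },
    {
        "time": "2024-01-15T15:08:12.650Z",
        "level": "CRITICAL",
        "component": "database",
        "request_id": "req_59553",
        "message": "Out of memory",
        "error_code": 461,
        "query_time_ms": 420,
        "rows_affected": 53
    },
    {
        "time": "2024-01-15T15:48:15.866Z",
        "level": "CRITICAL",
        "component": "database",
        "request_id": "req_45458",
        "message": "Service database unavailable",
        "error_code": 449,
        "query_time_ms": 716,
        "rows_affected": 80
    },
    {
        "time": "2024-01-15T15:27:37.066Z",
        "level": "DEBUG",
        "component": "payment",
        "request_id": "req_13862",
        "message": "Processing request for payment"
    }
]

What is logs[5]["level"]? "DEBUG"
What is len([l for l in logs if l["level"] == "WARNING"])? 1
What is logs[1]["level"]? "DEBUG"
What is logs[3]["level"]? "CRITICAL"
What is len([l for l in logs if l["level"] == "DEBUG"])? 2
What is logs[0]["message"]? "Connection established to email"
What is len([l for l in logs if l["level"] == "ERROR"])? 0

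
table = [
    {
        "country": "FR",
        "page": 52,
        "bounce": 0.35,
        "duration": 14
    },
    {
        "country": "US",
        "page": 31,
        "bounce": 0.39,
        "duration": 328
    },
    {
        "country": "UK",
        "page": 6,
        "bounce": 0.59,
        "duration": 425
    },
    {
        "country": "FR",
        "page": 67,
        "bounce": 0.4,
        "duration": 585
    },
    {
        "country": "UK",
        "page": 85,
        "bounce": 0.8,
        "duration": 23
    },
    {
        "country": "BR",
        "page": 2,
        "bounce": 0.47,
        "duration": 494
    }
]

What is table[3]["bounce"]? 0.4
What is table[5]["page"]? 2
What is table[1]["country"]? "US"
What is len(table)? 6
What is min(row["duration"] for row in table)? 14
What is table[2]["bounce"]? 0.59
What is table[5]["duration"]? 494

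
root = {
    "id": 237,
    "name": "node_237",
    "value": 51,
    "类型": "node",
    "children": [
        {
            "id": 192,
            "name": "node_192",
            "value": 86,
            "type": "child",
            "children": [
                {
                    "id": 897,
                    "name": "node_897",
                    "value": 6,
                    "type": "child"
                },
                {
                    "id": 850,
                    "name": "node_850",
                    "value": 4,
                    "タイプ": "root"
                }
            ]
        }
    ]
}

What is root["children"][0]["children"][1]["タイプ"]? "root"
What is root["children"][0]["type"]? "child"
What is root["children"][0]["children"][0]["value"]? 6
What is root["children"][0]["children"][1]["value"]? 4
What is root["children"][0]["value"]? 86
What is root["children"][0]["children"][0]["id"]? 897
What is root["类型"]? "node"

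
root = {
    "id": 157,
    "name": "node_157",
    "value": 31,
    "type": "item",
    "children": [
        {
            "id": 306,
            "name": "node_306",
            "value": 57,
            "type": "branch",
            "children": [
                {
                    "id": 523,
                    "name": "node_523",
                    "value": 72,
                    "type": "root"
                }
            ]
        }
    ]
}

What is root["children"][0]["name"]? "node_306"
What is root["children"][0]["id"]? 306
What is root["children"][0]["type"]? "branch"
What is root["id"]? 157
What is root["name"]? "node_157"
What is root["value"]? 31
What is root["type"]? "item"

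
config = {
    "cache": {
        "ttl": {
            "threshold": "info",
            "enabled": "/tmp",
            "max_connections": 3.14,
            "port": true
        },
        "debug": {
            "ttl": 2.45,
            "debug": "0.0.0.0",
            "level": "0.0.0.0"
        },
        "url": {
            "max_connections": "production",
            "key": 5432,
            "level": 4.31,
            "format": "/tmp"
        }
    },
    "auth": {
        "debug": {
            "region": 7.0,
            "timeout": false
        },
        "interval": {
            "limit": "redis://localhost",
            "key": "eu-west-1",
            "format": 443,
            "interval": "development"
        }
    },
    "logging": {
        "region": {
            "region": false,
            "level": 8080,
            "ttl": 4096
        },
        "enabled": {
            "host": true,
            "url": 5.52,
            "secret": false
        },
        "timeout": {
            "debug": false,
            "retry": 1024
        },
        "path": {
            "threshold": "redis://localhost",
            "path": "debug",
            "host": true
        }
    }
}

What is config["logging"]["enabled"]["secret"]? False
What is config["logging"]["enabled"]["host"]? True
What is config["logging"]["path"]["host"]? True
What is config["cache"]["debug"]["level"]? "0.0.0.0"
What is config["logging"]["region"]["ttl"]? 4096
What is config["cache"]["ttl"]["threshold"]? "info"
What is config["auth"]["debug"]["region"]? 7.0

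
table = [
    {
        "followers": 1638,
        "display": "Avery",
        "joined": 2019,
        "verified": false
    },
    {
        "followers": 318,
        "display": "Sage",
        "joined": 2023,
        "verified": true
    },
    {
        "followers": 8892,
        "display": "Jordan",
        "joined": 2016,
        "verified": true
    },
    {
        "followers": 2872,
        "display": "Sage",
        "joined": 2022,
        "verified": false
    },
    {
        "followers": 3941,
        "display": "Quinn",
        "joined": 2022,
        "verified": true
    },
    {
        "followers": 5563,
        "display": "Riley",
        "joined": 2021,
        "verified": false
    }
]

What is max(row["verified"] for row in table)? True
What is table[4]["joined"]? 2022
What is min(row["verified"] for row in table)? False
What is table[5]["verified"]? False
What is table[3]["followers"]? 2872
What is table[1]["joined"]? 2023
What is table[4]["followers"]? 3941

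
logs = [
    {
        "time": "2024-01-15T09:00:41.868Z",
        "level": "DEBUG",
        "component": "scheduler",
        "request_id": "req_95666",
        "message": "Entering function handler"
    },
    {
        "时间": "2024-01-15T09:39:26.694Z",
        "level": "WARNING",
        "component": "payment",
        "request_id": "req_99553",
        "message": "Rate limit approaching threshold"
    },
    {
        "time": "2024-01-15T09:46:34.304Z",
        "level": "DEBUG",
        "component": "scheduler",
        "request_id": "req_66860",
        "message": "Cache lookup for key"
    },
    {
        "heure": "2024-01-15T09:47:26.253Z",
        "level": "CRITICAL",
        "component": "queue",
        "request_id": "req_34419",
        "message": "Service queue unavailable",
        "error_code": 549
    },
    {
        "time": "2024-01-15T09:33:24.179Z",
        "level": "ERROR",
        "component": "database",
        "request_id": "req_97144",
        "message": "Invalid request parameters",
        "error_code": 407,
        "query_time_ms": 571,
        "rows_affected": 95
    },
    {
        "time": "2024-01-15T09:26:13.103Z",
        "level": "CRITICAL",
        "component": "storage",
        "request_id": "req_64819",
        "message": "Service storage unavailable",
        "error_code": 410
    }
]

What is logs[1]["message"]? "Rate limit approaching threshold"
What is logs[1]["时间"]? "2024-01-15T09:39:26.694Z"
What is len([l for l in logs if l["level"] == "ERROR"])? 1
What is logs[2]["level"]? "DEBUG"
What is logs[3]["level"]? "CRITICAL"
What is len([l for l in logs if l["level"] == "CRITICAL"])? 2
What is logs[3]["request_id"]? "req_34419"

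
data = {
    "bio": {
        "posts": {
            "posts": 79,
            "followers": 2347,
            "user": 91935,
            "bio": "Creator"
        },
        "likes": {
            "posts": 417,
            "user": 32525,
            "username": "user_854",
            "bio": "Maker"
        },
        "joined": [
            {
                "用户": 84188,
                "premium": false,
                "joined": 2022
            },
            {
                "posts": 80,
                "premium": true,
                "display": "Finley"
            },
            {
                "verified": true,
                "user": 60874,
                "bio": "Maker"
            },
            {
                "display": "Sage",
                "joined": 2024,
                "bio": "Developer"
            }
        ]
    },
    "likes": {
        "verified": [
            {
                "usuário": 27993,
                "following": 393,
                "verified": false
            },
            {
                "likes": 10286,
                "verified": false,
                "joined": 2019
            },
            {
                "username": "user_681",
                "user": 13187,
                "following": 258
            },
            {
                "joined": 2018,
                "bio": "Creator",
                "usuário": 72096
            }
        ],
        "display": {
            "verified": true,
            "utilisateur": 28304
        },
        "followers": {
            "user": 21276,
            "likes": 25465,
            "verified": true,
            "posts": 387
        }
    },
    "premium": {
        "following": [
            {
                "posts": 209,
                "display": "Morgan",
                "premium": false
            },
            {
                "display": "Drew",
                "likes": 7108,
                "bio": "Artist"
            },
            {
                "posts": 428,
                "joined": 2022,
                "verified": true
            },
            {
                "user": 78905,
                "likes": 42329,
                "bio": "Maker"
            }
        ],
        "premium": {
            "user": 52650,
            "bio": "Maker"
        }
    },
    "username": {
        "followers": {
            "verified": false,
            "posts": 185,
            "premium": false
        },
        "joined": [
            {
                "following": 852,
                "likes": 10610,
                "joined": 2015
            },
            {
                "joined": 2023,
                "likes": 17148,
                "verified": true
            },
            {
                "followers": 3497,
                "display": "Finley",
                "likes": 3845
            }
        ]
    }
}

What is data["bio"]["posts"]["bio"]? "Creator"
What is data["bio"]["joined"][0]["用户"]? 84188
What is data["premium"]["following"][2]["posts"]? 428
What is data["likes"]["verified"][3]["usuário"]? 72096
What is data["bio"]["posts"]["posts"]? 79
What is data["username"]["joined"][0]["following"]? 852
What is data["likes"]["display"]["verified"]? True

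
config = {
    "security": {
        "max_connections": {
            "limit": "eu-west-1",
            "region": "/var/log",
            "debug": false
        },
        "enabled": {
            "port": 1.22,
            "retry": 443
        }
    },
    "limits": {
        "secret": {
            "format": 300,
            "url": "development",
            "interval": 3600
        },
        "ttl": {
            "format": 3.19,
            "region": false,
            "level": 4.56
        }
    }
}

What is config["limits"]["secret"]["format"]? 300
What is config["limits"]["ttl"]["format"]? 3.19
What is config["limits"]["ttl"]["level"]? 4.56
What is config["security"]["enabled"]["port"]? 1.22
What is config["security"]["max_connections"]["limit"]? "eu-west-1"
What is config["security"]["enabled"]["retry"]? 443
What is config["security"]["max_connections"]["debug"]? False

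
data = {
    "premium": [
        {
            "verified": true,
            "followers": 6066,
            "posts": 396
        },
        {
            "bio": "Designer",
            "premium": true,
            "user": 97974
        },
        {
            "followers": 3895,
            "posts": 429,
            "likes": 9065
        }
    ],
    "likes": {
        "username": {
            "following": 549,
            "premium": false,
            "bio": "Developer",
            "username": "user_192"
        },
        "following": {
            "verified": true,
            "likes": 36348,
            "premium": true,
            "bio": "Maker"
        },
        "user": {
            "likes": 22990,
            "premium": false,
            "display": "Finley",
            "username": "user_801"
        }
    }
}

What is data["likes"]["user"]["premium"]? False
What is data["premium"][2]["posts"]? 429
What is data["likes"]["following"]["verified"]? True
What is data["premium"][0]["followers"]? 6066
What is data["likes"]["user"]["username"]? "user_801"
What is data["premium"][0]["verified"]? True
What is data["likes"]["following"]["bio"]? "Maker"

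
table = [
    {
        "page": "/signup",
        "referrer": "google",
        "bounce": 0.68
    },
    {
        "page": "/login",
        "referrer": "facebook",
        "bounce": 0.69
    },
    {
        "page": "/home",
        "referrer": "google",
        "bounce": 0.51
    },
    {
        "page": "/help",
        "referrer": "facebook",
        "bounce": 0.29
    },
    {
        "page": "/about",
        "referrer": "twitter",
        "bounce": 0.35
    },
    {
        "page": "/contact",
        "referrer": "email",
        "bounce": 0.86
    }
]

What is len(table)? 6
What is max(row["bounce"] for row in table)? 0.86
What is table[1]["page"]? "/login"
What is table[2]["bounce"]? 0.51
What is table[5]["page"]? "/contact"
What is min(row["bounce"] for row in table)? 0.29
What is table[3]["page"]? "/help"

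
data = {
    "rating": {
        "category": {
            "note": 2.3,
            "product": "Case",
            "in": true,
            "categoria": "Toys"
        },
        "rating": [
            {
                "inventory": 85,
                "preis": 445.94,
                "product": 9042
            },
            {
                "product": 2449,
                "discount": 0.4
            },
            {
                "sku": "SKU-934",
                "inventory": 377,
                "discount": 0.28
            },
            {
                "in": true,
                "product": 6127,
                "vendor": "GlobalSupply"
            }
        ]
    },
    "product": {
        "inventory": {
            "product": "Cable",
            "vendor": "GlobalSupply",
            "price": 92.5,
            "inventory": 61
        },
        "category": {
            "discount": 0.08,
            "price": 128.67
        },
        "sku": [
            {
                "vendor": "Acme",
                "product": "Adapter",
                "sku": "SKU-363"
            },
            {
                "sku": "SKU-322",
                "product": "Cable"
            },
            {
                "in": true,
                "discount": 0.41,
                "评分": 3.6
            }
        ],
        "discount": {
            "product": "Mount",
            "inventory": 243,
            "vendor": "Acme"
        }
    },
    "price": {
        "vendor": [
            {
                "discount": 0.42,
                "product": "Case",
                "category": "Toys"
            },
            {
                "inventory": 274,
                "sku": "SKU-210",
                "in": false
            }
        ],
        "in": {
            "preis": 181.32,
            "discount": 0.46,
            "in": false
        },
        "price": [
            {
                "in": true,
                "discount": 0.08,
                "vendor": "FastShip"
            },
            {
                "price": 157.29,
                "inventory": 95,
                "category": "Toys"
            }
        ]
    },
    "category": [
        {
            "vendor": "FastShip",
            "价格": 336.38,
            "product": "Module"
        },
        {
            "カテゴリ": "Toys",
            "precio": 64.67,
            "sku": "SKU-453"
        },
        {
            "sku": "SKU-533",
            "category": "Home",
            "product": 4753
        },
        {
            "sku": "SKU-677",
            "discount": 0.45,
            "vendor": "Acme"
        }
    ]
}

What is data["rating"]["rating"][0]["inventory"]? 85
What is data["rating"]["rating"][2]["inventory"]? 377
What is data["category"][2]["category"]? "Home"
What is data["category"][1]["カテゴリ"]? "Toys"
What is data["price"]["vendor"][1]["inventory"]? 274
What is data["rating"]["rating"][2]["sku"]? "SKU-934"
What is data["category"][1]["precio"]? 64.67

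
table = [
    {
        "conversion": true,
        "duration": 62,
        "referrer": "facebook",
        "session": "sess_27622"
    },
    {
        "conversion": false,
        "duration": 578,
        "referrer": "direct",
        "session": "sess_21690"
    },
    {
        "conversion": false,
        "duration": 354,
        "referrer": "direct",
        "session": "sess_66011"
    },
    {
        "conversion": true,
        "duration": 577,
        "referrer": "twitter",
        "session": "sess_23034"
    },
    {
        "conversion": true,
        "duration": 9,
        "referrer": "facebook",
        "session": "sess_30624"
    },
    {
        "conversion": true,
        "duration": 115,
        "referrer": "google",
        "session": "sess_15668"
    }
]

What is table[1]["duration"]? 578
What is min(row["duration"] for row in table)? 9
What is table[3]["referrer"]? "twitter"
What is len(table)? 6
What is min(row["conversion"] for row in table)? False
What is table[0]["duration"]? 62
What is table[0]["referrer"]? "facebook"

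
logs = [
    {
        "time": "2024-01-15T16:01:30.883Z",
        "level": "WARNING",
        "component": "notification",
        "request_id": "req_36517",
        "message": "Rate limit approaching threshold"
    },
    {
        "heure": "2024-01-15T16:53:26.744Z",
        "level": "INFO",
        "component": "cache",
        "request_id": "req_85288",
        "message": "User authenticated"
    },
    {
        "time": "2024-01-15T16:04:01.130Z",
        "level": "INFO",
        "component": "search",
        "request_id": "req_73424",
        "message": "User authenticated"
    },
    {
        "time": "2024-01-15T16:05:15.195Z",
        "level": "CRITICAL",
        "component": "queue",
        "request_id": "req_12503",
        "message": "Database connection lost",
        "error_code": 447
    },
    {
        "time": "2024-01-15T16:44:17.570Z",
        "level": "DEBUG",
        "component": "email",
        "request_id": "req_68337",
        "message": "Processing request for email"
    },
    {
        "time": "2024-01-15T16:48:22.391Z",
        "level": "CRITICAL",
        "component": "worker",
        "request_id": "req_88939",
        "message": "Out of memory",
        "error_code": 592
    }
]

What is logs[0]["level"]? "WARNING"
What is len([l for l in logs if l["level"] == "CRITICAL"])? 2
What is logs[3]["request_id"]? "req_12503"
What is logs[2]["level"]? "INFO"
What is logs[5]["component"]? "worker"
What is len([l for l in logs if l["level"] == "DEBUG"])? 1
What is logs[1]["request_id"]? "req_85288"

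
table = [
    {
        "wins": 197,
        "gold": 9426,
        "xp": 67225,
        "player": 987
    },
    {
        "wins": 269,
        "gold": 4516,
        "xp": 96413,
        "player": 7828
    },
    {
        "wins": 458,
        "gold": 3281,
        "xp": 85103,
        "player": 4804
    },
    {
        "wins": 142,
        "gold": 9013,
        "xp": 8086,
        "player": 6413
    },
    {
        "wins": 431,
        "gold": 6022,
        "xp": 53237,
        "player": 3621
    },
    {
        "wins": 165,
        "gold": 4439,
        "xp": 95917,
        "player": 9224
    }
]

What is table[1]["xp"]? 96413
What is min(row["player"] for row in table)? 987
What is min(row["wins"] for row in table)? 142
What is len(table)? 6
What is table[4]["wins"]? 431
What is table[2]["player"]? 4804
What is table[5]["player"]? 9224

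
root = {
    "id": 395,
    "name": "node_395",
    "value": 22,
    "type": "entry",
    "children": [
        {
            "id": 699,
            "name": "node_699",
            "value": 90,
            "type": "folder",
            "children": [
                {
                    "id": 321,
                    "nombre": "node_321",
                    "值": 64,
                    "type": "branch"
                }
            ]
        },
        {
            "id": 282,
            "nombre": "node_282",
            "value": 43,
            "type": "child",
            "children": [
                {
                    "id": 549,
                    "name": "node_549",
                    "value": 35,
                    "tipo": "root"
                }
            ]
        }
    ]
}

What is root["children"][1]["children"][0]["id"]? 549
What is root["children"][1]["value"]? 43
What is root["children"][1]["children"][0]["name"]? "node_549"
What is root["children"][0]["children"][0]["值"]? 64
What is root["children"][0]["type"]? "folder"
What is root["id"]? 395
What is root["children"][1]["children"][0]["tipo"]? "root"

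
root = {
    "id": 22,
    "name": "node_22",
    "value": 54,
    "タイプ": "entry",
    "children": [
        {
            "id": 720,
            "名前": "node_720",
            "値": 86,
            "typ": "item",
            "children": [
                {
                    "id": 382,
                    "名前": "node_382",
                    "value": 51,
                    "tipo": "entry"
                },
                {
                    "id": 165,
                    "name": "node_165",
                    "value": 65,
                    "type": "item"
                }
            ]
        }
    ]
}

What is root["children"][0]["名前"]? "node_720"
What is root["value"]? 54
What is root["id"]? 22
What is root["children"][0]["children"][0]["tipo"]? "entry"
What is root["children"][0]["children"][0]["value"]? 51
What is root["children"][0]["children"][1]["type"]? "item"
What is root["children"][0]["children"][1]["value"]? 65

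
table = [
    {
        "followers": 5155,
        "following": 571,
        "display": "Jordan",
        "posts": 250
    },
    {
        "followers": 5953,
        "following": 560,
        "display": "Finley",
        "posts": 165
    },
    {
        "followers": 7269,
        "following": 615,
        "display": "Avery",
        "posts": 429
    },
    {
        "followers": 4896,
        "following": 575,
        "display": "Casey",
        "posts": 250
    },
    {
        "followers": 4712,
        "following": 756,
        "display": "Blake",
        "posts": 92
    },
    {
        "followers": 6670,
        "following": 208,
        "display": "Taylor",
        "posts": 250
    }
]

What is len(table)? 6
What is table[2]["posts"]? 429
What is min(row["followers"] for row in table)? 4712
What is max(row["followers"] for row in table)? 7269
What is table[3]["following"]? 575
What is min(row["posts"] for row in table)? 92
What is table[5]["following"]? 208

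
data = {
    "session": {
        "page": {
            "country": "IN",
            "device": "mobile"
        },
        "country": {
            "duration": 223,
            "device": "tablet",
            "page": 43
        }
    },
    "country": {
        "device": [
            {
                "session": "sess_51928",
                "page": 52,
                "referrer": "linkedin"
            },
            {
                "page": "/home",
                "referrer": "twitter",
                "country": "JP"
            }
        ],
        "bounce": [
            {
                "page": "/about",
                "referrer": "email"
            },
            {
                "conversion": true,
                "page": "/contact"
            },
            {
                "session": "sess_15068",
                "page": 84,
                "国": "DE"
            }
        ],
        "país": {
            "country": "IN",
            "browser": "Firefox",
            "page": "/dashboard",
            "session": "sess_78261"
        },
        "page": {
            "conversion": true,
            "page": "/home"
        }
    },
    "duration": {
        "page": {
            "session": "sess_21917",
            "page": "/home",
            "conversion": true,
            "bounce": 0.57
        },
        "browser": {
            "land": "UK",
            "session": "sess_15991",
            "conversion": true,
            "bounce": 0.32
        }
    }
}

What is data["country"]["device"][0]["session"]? "sess_51928"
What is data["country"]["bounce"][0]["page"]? "/about"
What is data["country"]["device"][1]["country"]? "JP"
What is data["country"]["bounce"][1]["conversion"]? True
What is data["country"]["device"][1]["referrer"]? "twitter"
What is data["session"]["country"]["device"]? "tablet"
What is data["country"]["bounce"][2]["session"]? "sess_15068"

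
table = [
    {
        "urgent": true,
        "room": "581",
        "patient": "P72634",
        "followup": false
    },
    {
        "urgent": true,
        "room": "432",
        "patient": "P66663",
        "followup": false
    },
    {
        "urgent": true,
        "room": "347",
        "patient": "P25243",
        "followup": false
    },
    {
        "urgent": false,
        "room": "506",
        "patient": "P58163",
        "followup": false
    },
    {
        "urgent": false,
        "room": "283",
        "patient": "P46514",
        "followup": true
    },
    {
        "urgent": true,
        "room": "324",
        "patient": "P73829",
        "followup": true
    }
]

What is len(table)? 6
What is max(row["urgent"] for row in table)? True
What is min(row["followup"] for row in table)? False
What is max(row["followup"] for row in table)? True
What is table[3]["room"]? "506"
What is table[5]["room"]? "324"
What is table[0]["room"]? "581"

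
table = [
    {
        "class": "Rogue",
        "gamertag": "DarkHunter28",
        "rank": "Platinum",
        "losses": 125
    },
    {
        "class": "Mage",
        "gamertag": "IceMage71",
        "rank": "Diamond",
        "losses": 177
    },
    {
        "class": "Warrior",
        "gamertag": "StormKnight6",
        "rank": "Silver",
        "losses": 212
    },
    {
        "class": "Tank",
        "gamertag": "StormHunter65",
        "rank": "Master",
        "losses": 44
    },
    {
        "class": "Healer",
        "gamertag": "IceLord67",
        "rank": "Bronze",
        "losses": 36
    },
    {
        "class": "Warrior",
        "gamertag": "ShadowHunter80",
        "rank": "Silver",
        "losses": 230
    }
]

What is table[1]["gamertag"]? "IceMage71"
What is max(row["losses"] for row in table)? 230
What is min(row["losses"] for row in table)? 36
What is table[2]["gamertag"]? "StormKnight6"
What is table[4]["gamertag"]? "IceLord67"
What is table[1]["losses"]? 177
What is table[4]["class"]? "Healer"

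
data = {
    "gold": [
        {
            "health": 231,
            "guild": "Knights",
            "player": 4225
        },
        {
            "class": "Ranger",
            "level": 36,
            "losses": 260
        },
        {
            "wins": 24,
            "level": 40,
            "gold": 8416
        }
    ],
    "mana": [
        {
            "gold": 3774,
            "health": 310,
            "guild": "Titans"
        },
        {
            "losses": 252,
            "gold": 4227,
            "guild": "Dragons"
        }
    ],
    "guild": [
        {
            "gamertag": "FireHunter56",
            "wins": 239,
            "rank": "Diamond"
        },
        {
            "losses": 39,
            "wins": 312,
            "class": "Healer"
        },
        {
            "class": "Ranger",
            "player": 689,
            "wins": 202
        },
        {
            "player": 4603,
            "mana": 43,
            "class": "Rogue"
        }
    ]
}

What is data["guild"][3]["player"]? 4603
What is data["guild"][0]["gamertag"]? "FireHunter56"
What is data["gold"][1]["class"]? "Ranger"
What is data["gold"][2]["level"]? 40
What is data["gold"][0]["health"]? 231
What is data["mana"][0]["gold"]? 3774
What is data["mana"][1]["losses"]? 252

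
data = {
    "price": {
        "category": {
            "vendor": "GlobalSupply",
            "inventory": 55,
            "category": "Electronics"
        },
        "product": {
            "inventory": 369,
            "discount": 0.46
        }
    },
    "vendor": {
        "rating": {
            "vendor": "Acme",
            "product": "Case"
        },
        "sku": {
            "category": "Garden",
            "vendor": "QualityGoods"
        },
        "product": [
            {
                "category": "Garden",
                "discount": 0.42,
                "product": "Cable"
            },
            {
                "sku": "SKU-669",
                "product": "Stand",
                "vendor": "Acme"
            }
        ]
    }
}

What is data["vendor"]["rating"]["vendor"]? "Acme"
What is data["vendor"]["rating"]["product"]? "Case"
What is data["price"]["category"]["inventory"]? 55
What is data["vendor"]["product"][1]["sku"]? "SKU-669"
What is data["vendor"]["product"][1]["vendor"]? "Acme"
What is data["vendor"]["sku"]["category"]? "Garden"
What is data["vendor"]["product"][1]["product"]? "Stand"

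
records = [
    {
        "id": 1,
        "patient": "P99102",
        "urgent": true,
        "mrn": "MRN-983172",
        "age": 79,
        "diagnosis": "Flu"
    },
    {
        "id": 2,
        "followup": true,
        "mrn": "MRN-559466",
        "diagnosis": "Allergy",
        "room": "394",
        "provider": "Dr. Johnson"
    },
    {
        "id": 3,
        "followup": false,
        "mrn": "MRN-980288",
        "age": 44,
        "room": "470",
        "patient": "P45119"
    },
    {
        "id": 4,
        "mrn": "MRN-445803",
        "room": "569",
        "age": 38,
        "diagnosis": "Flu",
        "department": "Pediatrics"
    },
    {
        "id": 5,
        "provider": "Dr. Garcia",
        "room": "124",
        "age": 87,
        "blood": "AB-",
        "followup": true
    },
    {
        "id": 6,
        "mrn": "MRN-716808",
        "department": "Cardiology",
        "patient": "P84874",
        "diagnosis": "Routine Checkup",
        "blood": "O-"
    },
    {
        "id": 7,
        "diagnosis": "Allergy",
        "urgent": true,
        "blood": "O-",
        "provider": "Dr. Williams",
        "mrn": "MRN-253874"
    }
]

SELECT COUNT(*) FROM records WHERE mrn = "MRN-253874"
1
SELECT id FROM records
[1, 2, 3, 4, 5, 6, 7]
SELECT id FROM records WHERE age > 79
[5]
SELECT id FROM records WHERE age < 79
[3, 4]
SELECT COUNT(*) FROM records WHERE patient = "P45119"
1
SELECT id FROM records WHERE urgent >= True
[1, 7]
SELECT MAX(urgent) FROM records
True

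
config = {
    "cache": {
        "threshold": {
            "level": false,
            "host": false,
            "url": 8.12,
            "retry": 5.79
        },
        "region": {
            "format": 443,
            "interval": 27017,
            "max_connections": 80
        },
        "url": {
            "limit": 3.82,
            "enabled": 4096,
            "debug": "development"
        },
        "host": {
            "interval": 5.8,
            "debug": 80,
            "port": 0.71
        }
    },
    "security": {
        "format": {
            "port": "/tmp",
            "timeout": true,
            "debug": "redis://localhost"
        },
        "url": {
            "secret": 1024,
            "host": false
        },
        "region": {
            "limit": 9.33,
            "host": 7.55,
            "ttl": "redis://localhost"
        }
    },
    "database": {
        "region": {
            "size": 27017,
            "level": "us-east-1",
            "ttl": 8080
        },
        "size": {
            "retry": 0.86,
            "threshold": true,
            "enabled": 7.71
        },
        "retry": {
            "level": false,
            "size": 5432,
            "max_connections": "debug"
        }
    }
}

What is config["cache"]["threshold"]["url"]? 8.12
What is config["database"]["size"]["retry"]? 0.86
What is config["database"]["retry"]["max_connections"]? "debug"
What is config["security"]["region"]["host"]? 7.55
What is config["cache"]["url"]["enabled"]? 4096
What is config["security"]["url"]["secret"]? 1024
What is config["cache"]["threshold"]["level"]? False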